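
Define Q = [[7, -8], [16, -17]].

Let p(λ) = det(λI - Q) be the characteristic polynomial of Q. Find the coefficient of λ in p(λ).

The coefficient of λ of det(λI - Q) is −trace(Q).
trace(Q) = (7) + (-17) = -10, so the coefficient is 10.

10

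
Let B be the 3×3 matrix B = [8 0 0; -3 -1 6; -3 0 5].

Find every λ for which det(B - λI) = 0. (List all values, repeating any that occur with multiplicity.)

-1, 5, 8

Compute the characteristic polynomial p(s) = det(sI - B).
Expanding the 3×3 determinant: p(s) = s^3 - 12s^2 + 27s + 40.
Rational-root test: s = 8 gives p(8) = 0.
Factor out (s - 8): p(s) = (s - 8)·(s^2 - 4s - 5).
The quadratic factors as (s + 1)·(s - 5).
Eigenvalues: -1, 5, 8.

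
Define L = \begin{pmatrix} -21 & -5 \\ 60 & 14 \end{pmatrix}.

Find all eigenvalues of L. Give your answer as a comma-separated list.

det(L - lambda·I) = (-21 - lambda)(14 - lambda) - (-5)·(60) = lambda^2 + 7·lambda + 6.
This factors as (lambda + 6)·(lambda + 1) = 0.
Eigenvalues: -6, -1.

-6, -1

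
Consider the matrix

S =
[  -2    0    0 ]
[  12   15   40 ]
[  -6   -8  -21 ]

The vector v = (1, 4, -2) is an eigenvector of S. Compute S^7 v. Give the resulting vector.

(-128, -512, 256)

First find the eigenvalue: Sv = (-2, -8, 4) = -2·(1, 4, -2), so λ = -2.
Then S^7 v = λ^7·v = (-2)^7·(1, 4, -2) = -128·(1, 4, -2) = (-128, -512, 256).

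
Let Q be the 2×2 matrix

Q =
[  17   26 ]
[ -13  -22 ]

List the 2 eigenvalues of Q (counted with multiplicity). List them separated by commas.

det(Q - tI) = (17 - t)(-22 - t) - (26)·(-13) = t^2 + 5t - 36.
This factors as (t + 9)·(t - 4) = 0.
Eigenvalues: -9, 4.

-9, 4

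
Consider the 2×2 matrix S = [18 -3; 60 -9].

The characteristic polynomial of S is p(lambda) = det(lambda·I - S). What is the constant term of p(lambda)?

p(lambda) = lambda^2 - 9·lambda + 18.
The constant term is 18.

18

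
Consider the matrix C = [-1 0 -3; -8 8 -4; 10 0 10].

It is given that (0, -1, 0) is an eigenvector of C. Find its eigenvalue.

8

Compute Cv: C·(0, -1, 0) = (0, -8, 0).
Since Cv = λv, compare component 2: -8 = λ·-1, so λ = 8.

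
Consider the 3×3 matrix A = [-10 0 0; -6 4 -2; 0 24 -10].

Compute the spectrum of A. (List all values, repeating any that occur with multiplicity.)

Compute the characteristic polynomial p(λ) = det(λI - A).
Expanding the 3×3 determinant: p(λ) = λ^3 + 16λ^2 + 68λ + 80.
Try λ = -2: p(-2) = 0, so -2 is a root.
Dividing by (λ + 2) leaves λ^2 + 14λ + 40.
The quadratic factors as (λ + 10)·(λ + 4).
Eigenvalues: -10, -4, -2.

-10, -4, -2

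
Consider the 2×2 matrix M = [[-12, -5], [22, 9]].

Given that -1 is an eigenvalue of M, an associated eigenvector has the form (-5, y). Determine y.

We need (M + 1I)v = 0.
M + 1I = [[-11, -5], [22, 10]].
Row 1: (-11)·-5 + (-5)·y = 0
Row 2: (22)·-5 + (10)·y = 0
Solving gives y = 11.
Check: M·(-5, 11) = (5, -11) = -1·(-5, 11).

11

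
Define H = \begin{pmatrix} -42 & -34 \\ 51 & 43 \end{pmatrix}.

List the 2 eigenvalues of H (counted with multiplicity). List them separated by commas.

det(H - tI) = (-42 - t)(43 - t) - (-34)·(51) = t^2 - t - 72.
This factors as (t + 8)·(t - 9) = 0.
Eigenvalues: -8, 9.

-8, 9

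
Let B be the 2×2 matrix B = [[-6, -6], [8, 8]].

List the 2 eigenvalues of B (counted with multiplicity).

0, 2

det(B - lambda·I) = (-6 - lambda)(8 - lambda) - (-6)·(8) = lambda^2 - 2·lambda.
This factors as lambda·(lambda - 2) = 0.
Eigenvalues: 0, 2.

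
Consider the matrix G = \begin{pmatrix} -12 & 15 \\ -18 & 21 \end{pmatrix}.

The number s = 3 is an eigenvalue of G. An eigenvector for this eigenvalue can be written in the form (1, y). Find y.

We need (G - 3I)v = 0.
G - 3I = [[-15, 15], [-18, 18]].
Row 1: (-15)·1 + (15)·y = 0
Row 2: (-18)·1 + (18)·y = 0
Solving gives y = 1.
Check: G·(1, 1) = (3, 3) = 3·(1, 1).

1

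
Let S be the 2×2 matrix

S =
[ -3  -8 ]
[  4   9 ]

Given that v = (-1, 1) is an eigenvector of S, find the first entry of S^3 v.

-125

First find the eigenvalue: Sv = (-5, 5) = 5·(-1, 1), so λ = 5.
Then S^3 v = λ^3·v = 5^3·(-1, 1) = 125·(-1, 1) = (-125, 125).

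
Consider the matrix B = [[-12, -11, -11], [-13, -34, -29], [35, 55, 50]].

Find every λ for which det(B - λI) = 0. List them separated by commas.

-5, -1, 10

Set up det(tI - B) = 0.
Expanding the 3×3 determinant: p(t) = t^3 - 4t^2 - 55t - 50.
Try t = -1: p(-1) = 0, so -1 is a root.
Dividing by (t + 1) leaves t^2 - 5t - 50.
The quadratic factors as (t + 5)·(t - 10).
Eigenvalues: -5, -1, 10.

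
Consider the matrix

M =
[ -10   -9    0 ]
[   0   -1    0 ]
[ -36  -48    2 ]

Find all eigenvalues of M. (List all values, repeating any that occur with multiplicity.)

-10, -1, 2

The characteristic polynomial is p(t) = det(tI - M).
Expanding the 3×3 determinant: p(t) = t^3 + 9t^2 - 12t - 20.
Since p(-10) = 0, t = -10 is a root.
Dividing by (t + 10) leaves t^2 - t - 2.
The quadratic factors as (t + 1)·(t - 2).
Eigenvalues: -10, -1, 2.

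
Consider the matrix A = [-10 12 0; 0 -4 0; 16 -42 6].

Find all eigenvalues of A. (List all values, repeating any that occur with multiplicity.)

-10, -4, 6

Set up det(sI - A) = 0.
Expanding along the first row, p(s) = s^3 + 8s^2 - 44s - 240.
Try s = 6: p(6) = 0, so 6 is a root.
Dividing by (s - 6) leaves s^2 + 14s + 40.
The quadratic factors as (s + 10)·(s + 4).
Eigenvalues: -10, -4, 6.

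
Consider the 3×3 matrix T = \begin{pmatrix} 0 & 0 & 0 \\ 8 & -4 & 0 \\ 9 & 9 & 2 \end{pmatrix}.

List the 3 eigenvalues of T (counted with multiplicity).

-4, 0, 2

T is lower triangular, so its eigenvalues are the diagonal entries.
Diagonal: 0, -4, 2.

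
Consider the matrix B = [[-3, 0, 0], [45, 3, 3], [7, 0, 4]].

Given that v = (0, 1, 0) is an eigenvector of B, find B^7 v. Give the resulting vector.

First find the eigenvalue: Bv = (0, 3, 0) = 3·(0, 1, 0), so λ = 3.
Then B^7 v = λ^7·v = 3^7·(0, 1, 0) = 2187·(0, 1, 0) = (0, 2187, 0).

(0, 2187, 0)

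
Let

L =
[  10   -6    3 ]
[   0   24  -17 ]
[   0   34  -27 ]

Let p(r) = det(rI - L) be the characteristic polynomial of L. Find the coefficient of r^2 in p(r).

The coefficient of r^2 of det(rI - L) is −trace(L).
trace(L) = (10) + (24) + (-27) = 7, so the coefficient is -7.

-7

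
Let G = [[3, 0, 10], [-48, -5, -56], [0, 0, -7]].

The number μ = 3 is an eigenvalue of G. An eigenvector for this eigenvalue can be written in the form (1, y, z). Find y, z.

We need (G - 3I)v = 0.
G - 3I = [[0, 0, 10], [-48, -8, -56], [0, 0, -10]].
Row 1: (0)·1 + (0)·y + (10)·z = 0
Row 2: (-48)·1 + (-8)·y + (-56)·z = 0
Row 3: (0)·1 + (0)·y + (-10)·z = 0
Solving gives y = -6, z = 0.
Check: G·(1, -6, 0) = (3, -18, 0) = 3·(1, -6, 0).

-6, 0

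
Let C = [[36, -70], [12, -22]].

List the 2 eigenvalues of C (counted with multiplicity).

det(C - lambda·I) = (36 - lambda)(-22 - lambda) - (-70)·(12) = lambda^2 - 14·lambda + 48.
This factors as (lambda - 6)·(lambda - 8) = 0.
Eigenvalues: 6, 8.

6, 8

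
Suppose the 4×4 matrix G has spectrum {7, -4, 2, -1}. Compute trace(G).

4

trace(G) is the sum of the eigenvalues: (7) + (-4) + (2) + (-1) = 4.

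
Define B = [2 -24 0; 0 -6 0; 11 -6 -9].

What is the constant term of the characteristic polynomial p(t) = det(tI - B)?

p(0) = det(0·I − B) = det(−B) = (−1)^3·det(B).
det(B) = 108, so p(0) = -108.

-108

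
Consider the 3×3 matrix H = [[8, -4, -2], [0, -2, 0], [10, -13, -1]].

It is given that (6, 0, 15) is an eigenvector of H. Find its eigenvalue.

Compute Hv: H·(6, 0, 15) = (18, 0, 45).
Since Hv = λv, compare component 1: 18 = λ·6, so λ = 3.

3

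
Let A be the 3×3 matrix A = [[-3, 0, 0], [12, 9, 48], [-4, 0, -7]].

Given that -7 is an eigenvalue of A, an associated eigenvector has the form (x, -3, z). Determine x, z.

We need (A + 7I)v = 0.
A + 7I = [[4, 0, 0], [12, 16, 48], [-4, 0, 0]].
Row 1: (4)·x + (0)·-3 + (0)·z = 0
Row 2: (12)·x + (16)·-3 + (48)·z = 0
Row 3: (-4)·x + (0)·-3 + (0)·z = 0
Solving gives x = 0, z = 1.
Check: A·(0, -3, 1) = (0, 21, -7) = -7·(0, -3, 1).

0, 1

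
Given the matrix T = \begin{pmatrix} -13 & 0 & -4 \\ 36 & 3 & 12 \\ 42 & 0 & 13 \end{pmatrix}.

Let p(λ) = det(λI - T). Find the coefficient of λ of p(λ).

-1

p(λ) = λ^3 - 3λ^2 - λ + 3.
The coefficient of λ is -1.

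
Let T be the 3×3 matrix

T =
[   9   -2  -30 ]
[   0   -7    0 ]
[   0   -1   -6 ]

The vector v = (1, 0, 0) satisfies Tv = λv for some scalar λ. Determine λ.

Compute Tv: T·(1, 0, 0) = (9, 0, 0).
Since Tv = λv, compare component 1: 9 = λ·1, so λ = 9.

9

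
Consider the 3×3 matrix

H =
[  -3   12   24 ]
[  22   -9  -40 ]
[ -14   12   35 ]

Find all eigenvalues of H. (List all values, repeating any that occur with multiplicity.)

The characteristic polynomial is p(lambda) = det(lambda·I - H).
Expanding along the first row, p(lambda) = lambda^3 - 23·lambda^2 + 159·lambda - 297.
Since p(3) = 0, lambda = 3 is a root.
Factor out (lambda - 3): p(lambda) = (lambda - 3)·(lambda^2 - 20·lambda + 99).
The quadratic factors as (lambda - 9)·(lambda - 11).
Eigenvalues: 3, 9, 11.

3, 9, 11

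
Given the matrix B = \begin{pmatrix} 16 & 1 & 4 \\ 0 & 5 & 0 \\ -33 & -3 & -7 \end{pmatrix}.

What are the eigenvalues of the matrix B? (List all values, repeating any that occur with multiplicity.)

The characteristic polynomial is p(t) = det(tI - B).
Cofactor expansion gives p(t) = t^3 - 14t^2 + 65t - 100.
Since p(4) = 0, t = 4 is a root.
Dividing by (t - 4) leaves t^2 - 10t + 25.
The quadratic factor is (t - 5)^2.
Eigenvalues: 4, 5, 5.

4, 5, 5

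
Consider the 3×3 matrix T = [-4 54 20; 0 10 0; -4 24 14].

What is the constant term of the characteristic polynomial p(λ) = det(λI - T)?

p(0) = det(0·I − T) = det(−T) = (−1)^3·det(T).
det(T) = 240, so p(0) = -240.

-240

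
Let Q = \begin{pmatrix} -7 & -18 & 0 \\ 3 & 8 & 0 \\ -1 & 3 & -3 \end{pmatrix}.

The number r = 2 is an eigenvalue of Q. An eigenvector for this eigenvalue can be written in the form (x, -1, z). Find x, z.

We need (Q - 2I)v = 0.
Q - 2I = [[-9, -18, 0], [3, 6, 0], [-1, 3, -5]].
Row 1: (-9)·x + (-18)·-1 + (0)·z = 0
Row 2: (3)·x + (6)·-1 + (0)·z = 0
Row 3: (-1)·x + (3)·-1 + (-5)·z = 0
Solving gives x = 2, z = -1.
Check: Q·(2, -1, -1) = (4, -2, -2) = 2·(2, -1, -1).

2, -1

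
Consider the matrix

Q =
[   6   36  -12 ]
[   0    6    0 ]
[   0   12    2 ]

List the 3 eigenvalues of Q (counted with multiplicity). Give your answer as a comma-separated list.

2, 6, 6

Set up det(sI - Q) = 0.
Expanding the 3×3 determinant: p(s) = s^3 - 14s^2 + 60s - 72.
Rational-root test: s = 2 gives p(2) = 0.
Factor out (s - 2): p(s) = (s - 2)·(s^2 - 12s + 36).
The quadratic factor is (s - 6)^2.
Eigenvalues: 2, 6, 6.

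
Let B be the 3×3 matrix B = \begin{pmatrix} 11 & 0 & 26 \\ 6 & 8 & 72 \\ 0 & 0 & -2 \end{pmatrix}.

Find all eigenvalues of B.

-2, 8, 11

Set up det(lambda·I - B) = 0.
Expanding the 3×3 determinant: p(lambda) = lambda^3 - 17·lambda^2 + 50·lambda + 176.
Rational-root test: lambda = 11 gives p(11) = 0.
Dividing by (lambda - 11) leaves lambda^2 - 6·lambda - 16.
The quadratic factors as (lambda + 2)·(lambda - 8).
Eigenvalues: -2, 8, 11.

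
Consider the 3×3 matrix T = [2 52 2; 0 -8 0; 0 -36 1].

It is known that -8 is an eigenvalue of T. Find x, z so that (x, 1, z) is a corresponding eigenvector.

-6, 4

We need (T + 8I)v = 0.
T + 8I = [[10, 52, 2], [0, 0, 0], [0, -36, 9]].
Row 1: (10)·x + (52)·1 + (2)·z = 0
Row 2: (0)·x + (0)·1 + (0)·z = 0
Row 3: (0)·x + (-36)·1 + (9)·z = 0
Solving gives x = -6, z = 4.
Check: T·(-6, 1, 4) = (48, -8, -32) = -8·(-6, 1, 4).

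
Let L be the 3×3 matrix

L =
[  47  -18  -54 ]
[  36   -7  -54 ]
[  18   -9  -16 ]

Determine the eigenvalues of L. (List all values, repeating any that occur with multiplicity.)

Compute the characteristic polynomial p(s) = det(sI - L).
Expanding along the first row, p(s) = s^3 - 24s^2 + 165s - 242.
Rational-root test: s = 2 gives p(2) = 0.
Factor out (s - 2): p(s) = (s - 2)·(s^2 - 22s + 121).
The quadratic factor is (s - 11)^2.
Eigenvalues: 2, 11, 11.

2, 11, 11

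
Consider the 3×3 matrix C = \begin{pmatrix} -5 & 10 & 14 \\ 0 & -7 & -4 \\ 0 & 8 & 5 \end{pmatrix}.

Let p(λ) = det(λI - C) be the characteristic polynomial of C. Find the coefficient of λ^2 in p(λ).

7

The coefficient of λ^2 of det(λI - C) is −trace(C).
trace(C) = (-5) + (-7) + (5) = -7, so the coefficient is 7.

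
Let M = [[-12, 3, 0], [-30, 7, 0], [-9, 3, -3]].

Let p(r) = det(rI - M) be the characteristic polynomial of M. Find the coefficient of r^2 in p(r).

8

The coefficient of r^2 of det(rI - M) is −trace(M).
trace(M) = (-12) + (7) + (-3) = -8, so the coefficient is 8.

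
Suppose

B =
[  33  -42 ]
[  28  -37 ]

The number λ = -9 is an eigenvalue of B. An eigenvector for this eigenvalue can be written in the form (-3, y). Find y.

-3

We need (B + 9I)v = 0.
B + 9I = [[42, -42], [28, -28]].
Row 1: (42)·-3 + (-42)·y = 0
Row 2: (28)·-3 + (-28)·y = 0
Solving gives y = -3.
Check: B·(-3, -3) = (27, 27) = -9·(-3, -3).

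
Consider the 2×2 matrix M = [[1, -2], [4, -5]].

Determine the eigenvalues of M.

-3, -1

det(M - λI) = (1 - λ)(-5 - λ) - (-2)·(4) = λ^2 + 4λ + 3.
This factors as (λ + 3)·(λ + 1) = 0.
Eigenvalues: -3, -1.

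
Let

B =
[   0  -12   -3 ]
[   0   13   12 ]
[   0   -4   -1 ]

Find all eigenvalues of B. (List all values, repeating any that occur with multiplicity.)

0, 5, 7

The characteristic polynomial is p(μ) = det(μI - B).
Expanding along the first row, p(μ) = μ^3 - 12μ^2 + 35μ.
Since p(7) = 0, μ = 7 is a root.
Factor out (μ - 7): p(μ) = (μ - 7)·(μ^2 - 5μ).
The quadratic factors as μ·(μ - 5).
Eigenvalues: 0, 5, 7.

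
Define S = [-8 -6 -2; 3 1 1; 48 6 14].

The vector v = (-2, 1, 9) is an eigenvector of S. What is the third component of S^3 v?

First find the eigenvalue: Sv = (-8, 4, 36) = 4·(-2, 1, 9), so λ = 4.
Then S^3 v = λ^3·v = 4^3·(-2, 1, 9) = 64·(-2, 1, 9) = (-128, 64, 576).

576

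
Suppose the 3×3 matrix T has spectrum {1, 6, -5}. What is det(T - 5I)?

If T has eigenvalues 1, 6, -5, then T - 5I has eigenvalues -4, 1, -10.
det(T - 5I) = (-4) · (1) · (-10) = 40.

40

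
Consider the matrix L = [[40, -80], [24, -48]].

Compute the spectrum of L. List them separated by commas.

-8, 0

det(L - lambda·I) = (40 - lambda)(-48 - lambda) - (-80)·(24) = lambda^2 + 8·lambda.
This factors as (lambda + 8)·lambda = 0.
Eigenvalues: -8, 0.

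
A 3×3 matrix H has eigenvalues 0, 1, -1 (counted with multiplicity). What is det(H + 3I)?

If H has eigenvalues 0, 1, -1, then H + 3I has eigenvalues 3, 4, 2.
det(H + 3I) = (3) · (4) · (2) = 24.

24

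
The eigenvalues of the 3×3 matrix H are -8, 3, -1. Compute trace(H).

trace(H) is the sum of the eigenvalues: (-8) + (3) + (-1) = -6.

-6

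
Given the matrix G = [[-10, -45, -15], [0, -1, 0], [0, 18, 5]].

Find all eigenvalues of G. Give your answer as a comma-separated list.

The characteristic polynomial is p(λ) = det(λI - G).
Expanding the 3×3 determinant: p(λ) = λ^3 + 6λ^2 - 45λ - 50.
Since p(5) = 0, λ = 5 is a root.
Factor out (λ - 5): p(λ) = (λ - 5)·(λ^2 + 11λ + 10).
The quadratic factors as (λ + 10)·(λ + 1).
Eigenvalues: -10, -1, 5.

-10, -1, 5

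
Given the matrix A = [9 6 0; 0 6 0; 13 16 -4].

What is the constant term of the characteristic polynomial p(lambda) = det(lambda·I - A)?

p(0) = det(0·I − A) = det(−A) = (−1)^3·det(A).
det(A) = -216, so p(0) = 216.

216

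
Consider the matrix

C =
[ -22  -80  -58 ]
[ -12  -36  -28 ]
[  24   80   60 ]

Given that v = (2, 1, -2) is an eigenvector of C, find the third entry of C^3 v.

First find the eigenvalue: Cv = (-8, -4, 8) = -4·(2, 1, -2), so λ = -4.
Then C^3 v = λ^3·v = (-4)^3·(2, 1, -2) = -64·(2, 1, -2) = (-128, -64, 128).

128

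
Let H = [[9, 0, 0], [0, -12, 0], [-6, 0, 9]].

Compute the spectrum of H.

H is lower triangular, so its eigenvalues are the diagonal entries.
Diagonal: 9, -12, 9.

-12, 9, 9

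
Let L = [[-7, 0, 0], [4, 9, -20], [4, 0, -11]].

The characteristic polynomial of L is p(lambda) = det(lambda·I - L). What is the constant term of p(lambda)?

-693

p(lambda) = lambda^3 + 9·lambda^2 - 85·lambda - 693.
The constant term is -693.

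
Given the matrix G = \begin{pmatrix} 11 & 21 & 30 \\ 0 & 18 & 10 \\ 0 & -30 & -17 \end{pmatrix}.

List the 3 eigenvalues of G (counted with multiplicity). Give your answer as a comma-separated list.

-2, 3, 11

The characteristic polynomial is p(μ) = det(μI - G).
Expanding along the first row, p(μ) = μ^3 - 12μ^2 + 5μ + 66.
Rational-root test: μ = 3 gives p(3) = 0.
Factor out (μ - 3): p(μ) = (μ - 3)·(μ^2 - 9μ - 22).
The quadratic factors as (μ + 2)·(μ - 11).
Eigenvalues: -2, 3, 11.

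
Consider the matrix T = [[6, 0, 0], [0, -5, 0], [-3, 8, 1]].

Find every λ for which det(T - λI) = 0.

T is lower triangular, so its eigenvalues are the diagonal entries.
Diagonal: 6, -5, 1.

-5, 1, 6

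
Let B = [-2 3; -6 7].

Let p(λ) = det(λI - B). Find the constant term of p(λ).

p(λ) = λ^2 - 5λ + 4.
The constant term is 4.

4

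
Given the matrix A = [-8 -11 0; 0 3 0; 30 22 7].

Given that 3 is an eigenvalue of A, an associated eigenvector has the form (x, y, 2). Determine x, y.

We need (A - 3I)v = 0.
A - 3I = [[-11, -11, 0], [0, 0, 0], [30, 22, 4]].
Row 1: (-11)·x + (-11)·y + (0)·2 = 0
Row 2: (0)·x + (0)·y + (0)·2 = 0
Row 3: (30)·x + (22)·y + (4)·2 = 0
Solving gives x = -1, y = 1.
Check: A·(-1, 1, 2) = (-3, 3, 6) = 3·(-1, 1, 2).

-1, 1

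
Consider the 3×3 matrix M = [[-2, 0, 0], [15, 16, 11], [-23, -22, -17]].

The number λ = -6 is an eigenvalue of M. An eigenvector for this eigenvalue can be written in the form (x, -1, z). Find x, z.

We need (M + 6I)v = 0.
M + 6I = [[4, 0, 0], [15, 22, 11], [-23, -22, -11]].
Row 1: (4)·x + (0)·-1 + (0)·z = 0
Row 2: (15)·x + (22)·-1 + (11)·z = 0
Row 3: (-23)·x + (-22)·-1 + (-11)·z = 0
Solving gives x = 0, z = 2.
Check: M·(0, -1, 2) = (0, 6, -12) = -6·(0, -1, 2).

0, 2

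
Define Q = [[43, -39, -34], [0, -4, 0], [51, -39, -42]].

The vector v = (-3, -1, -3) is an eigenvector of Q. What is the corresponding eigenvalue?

-4

Compute Qv: Q·(-3, -1, -3) = (12, 4, 12).
Since Qv = λv, compare component 1: 12 = λ·-3, so λ = -4.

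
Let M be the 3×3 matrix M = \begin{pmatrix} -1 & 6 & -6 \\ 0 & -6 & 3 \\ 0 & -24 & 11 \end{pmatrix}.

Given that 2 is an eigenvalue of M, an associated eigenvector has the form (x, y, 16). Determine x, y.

We need (M - 2I)v = 0.
M - 2I = [[-3, 6, -6], [0, -8, 3], [0, -24, 9]].
Row 1: (-3)·x + (6)·y + (-6)·16 = 0
Row 2: (0)·x + (-8)·y + (3)·16 = 0
Row 3: (0)·x + (-24)·y + (9)·16 = 0
Solving gives x = -20, y = 6.
Check: M·(-20, 6, 16) = (-40, 12, 32) = 2·(-20, 6, 16).

-20, 6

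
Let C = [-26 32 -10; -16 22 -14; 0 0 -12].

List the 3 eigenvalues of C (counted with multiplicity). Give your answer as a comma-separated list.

-12, -10, 6

The characteristic polynomial is p(r) = det(rI - C).
Expanding along the first row, p(r) = r^3 + 16r^2 - 12r - 720.
Rational-root test: r = 6 gives p(6) = 0.
Dividing by (r - 6) leaves r^2 + 22r + 120.
The quadratic factors as (r + 12)·(r + 10).
Eigenvalues: -12, -10, 6.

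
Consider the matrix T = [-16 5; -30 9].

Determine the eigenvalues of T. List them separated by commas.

-6, -1

det(T - sI) = (-16 - s)(9 - s) - (5)·(-30) = s^2 + 7s + 6.
This factors as (s + 6)·(s + 1) = 0.
Eigenvalues: -6, -1.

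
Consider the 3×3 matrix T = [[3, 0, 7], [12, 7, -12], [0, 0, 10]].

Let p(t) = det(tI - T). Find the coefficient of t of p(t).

p(t) = t^3 - 20t^2 + 121t - 210.
The coefficient of t is 121.

121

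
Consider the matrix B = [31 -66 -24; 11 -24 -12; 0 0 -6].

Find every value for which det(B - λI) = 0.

-6, -2, 9

Compute the characteristic polynomial p(lambda) = det(lambda·I - B).
Expanding along the first row, p(lambda) = lambda^3 - lambda^2 - 60·lambda - 108.
Try lambda = -6: p(-6) = 0, so -6 is a root.
Factor out (lambda + 6): p(lambda) = (lambda + 6)·(lambda^2 - 7·lambda - 18).
The quadratic factors as (lambda + 2)·(lambda - 9).
Eigenvalues: -6, -2, 9.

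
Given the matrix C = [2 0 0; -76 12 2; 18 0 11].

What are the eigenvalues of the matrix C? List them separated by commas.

The characteristic polynomial is p(r) = det(rI - C).
Expanding the 3×3 determinant: p(r) = r^3 - 25r^2 + 178r - 264.
Try r = 2: p(2) = 0, so 2 is a root.
Dividing by (r - 2) leaves r^2 - 23r + 132.
The quadratic factors as (r - 11)·(r - 12).
Eigenvalues: 2, 11, 12.

2, 11, 12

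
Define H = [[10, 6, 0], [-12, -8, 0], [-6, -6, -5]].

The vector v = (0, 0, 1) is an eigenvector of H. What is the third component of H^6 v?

First find the eigenvalue: Hv = (0, 0, -5) = -5·(0, 0, 1), so λ = -5.
Then H^6 v = λ^6·v = (-5)^6·(0, 0, 1) = 15625·(0, 0, 1) = (0, 0, 15625).

15625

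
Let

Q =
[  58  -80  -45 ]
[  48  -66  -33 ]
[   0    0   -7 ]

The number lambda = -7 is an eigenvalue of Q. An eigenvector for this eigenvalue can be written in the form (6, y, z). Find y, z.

6, -2

We need (Q + 7I)v = 0.
Q + 7I = [[65, -80, -45], [48, -59, -33], [0, 0, 0]].
Row 1: (65)·6 + (-80)·y + (-45)·z = 0
Row 2: (48)·6 + (-59)·y + (-33)·z = 0
Row 3: (0)·6 + (0)·y + (0)·z = 0
Solving gives y = 6, z = -2.
Check: Q·(6, 6, -2) = (-42, -42, 14) = -7·(6, 6, -2).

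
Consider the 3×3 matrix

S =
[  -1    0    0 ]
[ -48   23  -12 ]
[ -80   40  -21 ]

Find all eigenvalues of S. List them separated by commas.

-1, -1, 3

Set up det(tI - S) = 0.
Expanding the 3×3 determinant: p(t) = t^3 - t^2 - 5t - 3.
Rational-root test: t = -1 gives p(-1) = 0.
Factor out (t + 1): p(t) = (t + 1)·(t^2 - 2t - 3).
The quadratic factors as (t + 1)·(t - 3).
Eigenvalues: -1, -1, 3.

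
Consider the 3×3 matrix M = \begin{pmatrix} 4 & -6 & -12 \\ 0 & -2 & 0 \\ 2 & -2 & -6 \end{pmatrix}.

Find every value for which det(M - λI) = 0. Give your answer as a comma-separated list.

The characteristic polynomial is p(t) = det(tI - M).
Cofactor expansion gives p(t) = t^3 + 4t^2 + 4t.
Since p(-2) = 0, t = -2 is a root.
Dividing by (t + 2) leaves t^2 + 2t.
The quadratic factors as (t + 2)·t.
Eigenvalues: -2, -2, 0.

-2, -2, 0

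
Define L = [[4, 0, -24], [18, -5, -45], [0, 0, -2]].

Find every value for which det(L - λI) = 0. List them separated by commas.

Compute the characteristic polynomial p(μ) = det(μI - L).
Expanding along the first row, p(μ) = μ^3 + 3μ^2 - 18μ - 40.
Since p(-5) = 0, μ = -5 is a root.
Dividing by (μ + 5) leaves μ^2 - 2μ - 8.
The quadratic factors as (μ + 2)·(μ - 4).
Eigenvalues: -5, -2, 4.

-5, -2, 4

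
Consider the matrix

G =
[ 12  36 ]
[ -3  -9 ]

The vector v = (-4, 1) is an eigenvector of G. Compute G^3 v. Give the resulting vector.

(-108, 27)

First find the eigenvalue: Gv = (-12, 3) = 3·(-4, 1), so λ = 3.
Then G^3 v = λ^3·v = 3^3·(-4, 1) = 27·(-4, 1) = (-108, 27).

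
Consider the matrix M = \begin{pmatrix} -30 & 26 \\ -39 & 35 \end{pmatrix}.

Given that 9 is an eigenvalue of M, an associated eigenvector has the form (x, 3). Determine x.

2

We need (M - 9I)v = 0.
M - 9I = [[-39, 26], [-39, 26]].
Row 1: (-39)·x + (26)·3 = 0
Row 2: (-39)·x + (26)·3 = 0
Solving gives x = 2.
Check: M·(2, 3) = (18, 27) = 9·(2, 3).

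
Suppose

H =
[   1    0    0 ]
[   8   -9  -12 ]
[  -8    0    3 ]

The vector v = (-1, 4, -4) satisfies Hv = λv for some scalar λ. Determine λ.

Compute Hv: H·(-1, 4, -4) = (-1, 4, -4).
Since Hv = λv, compare component 1: -1 = λ·-1, so λ = 1.

1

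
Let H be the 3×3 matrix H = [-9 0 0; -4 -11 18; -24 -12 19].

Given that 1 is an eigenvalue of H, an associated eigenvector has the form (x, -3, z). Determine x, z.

We need (H - 1I)v = 0.
H - 1I = [[-10, 0, 0], [-4, -12, 18], [-24, -12, 18]].
Row 1: (-10)·x + (0)·-3 + (0)·z = 0
Row 2: (-4)·x + (-12)·-3 + (18)·z = 0
Row 3: (-24)·x + (-12)·-3 + (18)·z = 0
Solving gives x = 0, z = -2.
Check: H·(0, -3, -2) = (0, -3, -2) = 1·(0, -3, -2).

0, -2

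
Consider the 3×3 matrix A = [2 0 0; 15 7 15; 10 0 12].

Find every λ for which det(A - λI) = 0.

2, 7, 12

Compute the characteristic polynomial p(λ) = det(λI - A).
Expanding along the first row, p(λ) = λ^3 - 21λ^2 + 122λ - 168.
Rational-root test: λ = 7 gives p(7) = 0.
Factor out (λ - 7): p(λ) = (λ - 7)·(λ^2 - 14λ + 24).
The quadratic factors as (λ - 2)·(λ - 12).
Eigenvalues: 2, 7, 12.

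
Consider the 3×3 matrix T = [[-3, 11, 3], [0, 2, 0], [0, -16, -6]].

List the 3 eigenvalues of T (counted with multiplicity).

-6, -3, 2

Set up det(rI - T) = 0.
Expanding the 3×3 determinant: p(r) = r^3 + 7r^2 - 36.
Since p(2) = 0, r = 2 is a root.
Dividing by (r - 2) leaves r^2 + 9r + 18.
The quadratic factors as (r + 6)·(r + 3).
Eigenvalues: -6, -3, 2.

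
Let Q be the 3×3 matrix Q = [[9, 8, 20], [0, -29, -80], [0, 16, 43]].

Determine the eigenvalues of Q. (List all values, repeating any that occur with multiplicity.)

Compute the characteristic polynomial p(r) = det(rI - Q).
Expanding along the first row, p(r) = r^3 - 23r^2 + 159r - 297.
Try r = 9: p(9) = 0, so 9 is a root.
Factor out (r - 9): p(r) = (r - 9)·(r^2 - 14r + 33).
The quadratic factors as (r - 3)·(r - 11).
Eigenvalues: 3, 9, 11.

3, 9, 11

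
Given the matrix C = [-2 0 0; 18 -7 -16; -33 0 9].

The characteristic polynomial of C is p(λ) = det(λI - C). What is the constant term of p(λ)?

p(λ) = λ^3 - 67λ - 126.
The constant term is -126.

-126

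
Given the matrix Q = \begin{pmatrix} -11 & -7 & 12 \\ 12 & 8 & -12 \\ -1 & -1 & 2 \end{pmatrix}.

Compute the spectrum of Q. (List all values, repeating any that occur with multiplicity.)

Set up det(lambda·I - Q) = 0.
Expanding the 3×3 determinant: p(lambda) = lambda^3 + lambda^2 - 10·lambda + 8.
Try lambda = 1: p(1) = 0, so 1 is a root.
Dividing by (lambda - 1) leaves lambda^2 + 2·lambda - 8.
The quadratic factors as (lambda + 4)·(lambda - 2).
Eigenvalues: -4, 1, 2.

-4, 1, 2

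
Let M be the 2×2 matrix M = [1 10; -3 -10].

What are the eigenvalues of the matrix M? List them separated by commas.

det(M - lambda·I) = (1 - lambda)(-10 - lambda) - (10)·(-3) = lambda^2 + 9·lambda + 20.
This factors as (lambda + 5)·(lambda + 4) = 0.
Eigenvalues: -5, -4.

-5, -4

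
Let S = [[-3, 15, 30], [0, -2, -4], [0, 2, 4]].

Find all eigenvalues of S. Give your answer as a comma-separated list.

Compute the characteristic polynomial p(λ) = det(λI - S).
Cofactor expansion gives p(λ) = λ^3 + λ^2 - 6λ.
Rational-root test: λ = -3 gives p(-3) = 0.
Dividing by (λ + 3) leaves λ^2 - 2λ.
The quadratic factors as λ·(λ - 2).
Eigenvalues: -3, 0, 2.

-3, 0, 2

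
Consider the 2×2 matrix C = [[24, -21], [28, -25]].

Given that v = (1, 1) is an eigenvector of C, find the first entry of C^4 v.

81

First find the eigenvalue: Cv = (3, 3) = 3·(1, 1), so λ = 3.
Then C^4 v = λ^4·v = 3^4·(1, 1) = 81·(1, 1) = (81, 81).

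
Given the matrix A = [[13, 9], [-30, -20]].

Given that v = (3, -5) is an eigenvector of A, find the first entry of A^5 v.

First find the eigenvalue: Av = (-6, 10) = -2·(3, -5), so λ = -2.
Then A^5 v = λ^5·v = (-2)^5·(3, -5) = -32·(3, -5) = (-96, 160).

-96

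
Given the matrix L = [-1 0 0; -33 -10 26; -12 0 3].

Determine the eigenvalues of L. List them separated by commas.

-10, -1, 3

Set up det(sI - L) = 0.
Expanding the 3×3 determinant: p(s) = s^3 + 8s^2 - 23s - 30.
Try s = -10: p(-10) = 0, so -10 is a root.
Dividing by (s + 10) leaves s^2 - 2s - 3.
The quadratic factors as (s + 1)·(s - 3).
Eigenvalues: -10, -1, 3.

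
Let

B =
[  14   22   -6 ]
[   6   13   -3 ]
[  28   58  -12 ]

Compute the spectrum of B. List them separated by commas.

2, 6, 7

The characteristic polynomial is p(t) = det(tI - B).
Cofactor expansion gives p(t) = t^3 - 15t^2 + 68t - 84.
Rational-root test: t = 2 gives p(2) = 0.
Factor out (t - 2): p(t) = (t - 2)·(t^2 - 13t + 42).
The quadratic factors as (t - 6)·(t - 7).
Eigenvalues: 2, 6, 7.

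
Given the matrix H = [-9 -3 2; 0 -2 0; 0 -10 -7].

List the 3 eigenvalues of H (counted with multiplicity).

Compute the characteristic polynomial p(lambda) = det(lambda·I - H).
Cofactor expansion gives p(lambda) = lambda^3 + 18·lambda^2 + 95·lambda + 126.
Since p(-2) = 0, lambda = -2 is a root.
Factor out (lambda + 2): p(lambda) = (lambda + 2)·(lambda^2 + 16·lambda + 63).
The quadratic factors as (lambda + 9)·(lambda + 7).
Eigenvalues: -9, -7, -2.

-9, -7, -2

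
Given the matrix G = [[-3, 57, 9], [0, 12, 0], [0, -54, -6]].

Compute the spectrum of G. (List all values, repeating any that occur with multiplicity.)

-6, -3, 12

Compute the characteristic polynomial p(r) = det(rI - G).
Expanding along the first row, p(r) = r^3 - 3r^2 - 90r - 216.
Try r = -3: p(-3) = 0, so -3 is a root.
Factor out (r + 3): p(r) = (r + 3)·(r^2 - 6r - 72).
The quadratic factors as (r + 6)·(r - 12).
Eigenvalues: -6, -3, 12.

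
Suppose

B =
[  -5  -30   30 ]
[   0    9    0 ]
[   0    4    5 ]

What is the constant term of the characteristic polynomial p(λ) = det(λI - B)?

225

p(0) = det(0·I − B) = det(−B) = (−1)^3·det(B).
det(B) = -225, so p(0) = 225.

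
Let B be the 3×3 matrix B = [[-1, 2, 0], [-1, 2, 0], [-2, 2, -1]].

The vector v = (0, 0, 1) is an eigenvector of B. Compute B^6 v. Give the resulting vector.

(0, 0, 1)

First find the eigenvalue: Bv = (0, 0, -1) = -1·(0, 0, 1), so λ = -1.
Then B^6 v = λ^6·v = (-1)^6·(0, 0, 1) = 1·(0, 0, 1) = (0, 0, 1).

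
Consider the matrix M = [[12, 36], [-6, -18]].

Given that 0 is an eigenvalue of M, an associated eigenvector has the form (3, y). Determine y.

We need (M)v = 0.
M = [[12, 36], [-6, -18]].
Row 1: (12)·3 + (36)·y = 0
Row 2: (-6)·3 + (-18)·y = 0
Solving gives y = -1.
Check: M·(3, -1) = (0, 0) = 0·(3, -1).

-1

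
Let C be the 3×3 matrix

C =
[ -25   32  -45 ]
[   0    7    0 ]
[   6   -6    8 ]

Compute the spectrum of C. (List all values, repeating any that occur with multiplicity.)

Set up det(tI - C) = 0.
Expanding along the first row, p(t) = t^3 + 10t^2 - 49t - 490.
Since p(-7) = 0, t = -7 is a root.
Dividing by (t + 7) leaves t^2 + 3t - 70.
The quadratic factors as (t + 10)·(t - 7).
Eigenvalues: -10, -7, 7.

-10, -7, 7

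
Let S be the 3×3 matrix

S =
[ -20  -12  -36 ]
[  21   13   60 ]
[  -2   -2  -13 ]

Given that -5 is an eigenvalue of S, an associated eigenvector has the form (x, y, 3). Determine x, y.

12, -24

We need (S + 5I)v = 0.
S + 5I = [[-15, -12, -36], [21, 18, 60], [-2, -2, -8]].
Row 1: (-15)·x + (-12)·y + (-36)·3 = 0
Row 2: (21)·x + (18)·y + (60)·3 = 0
Row 3: (-2)·x + (-2)·y + (-8)·3 = 0
Solving gives x = 12, y = -24.
Check: S·(12, -24, 3) = (-60, 120, -15) = -5·(12, -24, 3).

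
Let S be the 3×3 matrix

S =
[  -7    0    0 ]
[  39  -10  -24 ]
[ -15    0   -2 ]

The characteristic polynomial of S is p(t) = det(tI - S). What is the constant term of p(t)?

p(t) = t^3 + 19t^2 + 104t + 140.
The constant term is 140.

140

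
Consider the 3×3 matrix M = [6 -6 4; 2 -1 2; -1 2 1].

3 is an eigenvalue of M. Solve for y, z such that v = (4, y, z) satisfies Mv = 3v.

2, 0

We need (M - 3I)v = 0.
M - 3I = [[3, -6, 4], [2, -4, 2], [-1, 2, -2]].
Row 1: (3)·4 + (-6)·y + (4)·z = 0
Row 2: (2)·4 + (-4)·y + (2)·z = 0
Row 3: (-1)·4 + (2)·y + (-2)·z = 0
Solving gives y = 2, z = 0.
Check: M·(4, 2, 0) = (12, 6, 0) = 3·(4, 2, 0).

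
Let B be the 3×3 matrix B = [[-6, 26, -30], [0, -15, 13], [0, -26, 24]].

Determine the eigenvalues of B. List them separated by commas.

Compute the characteristic polynomial p(μ) = det(μI - B).
Expanding the 3×3 determinant: p(μ) = μ^3 - 3μ^2 - 76μ - 132.
Rational-root test: μ = -6 gives p(-6) = 0.
Dividing by (μ + 6) leaves μ^2 - 9μ - 22.
The quadratic factors as (μ + 2)·(μ - 11).
Eigenvalues: -6, -2, 11.

-6, -2, 11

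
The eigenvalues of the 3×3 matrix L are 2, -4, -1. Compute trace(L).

-3

trace(L) is the sum of the eigenvalues: (2) + (-4) + (-1) = -3.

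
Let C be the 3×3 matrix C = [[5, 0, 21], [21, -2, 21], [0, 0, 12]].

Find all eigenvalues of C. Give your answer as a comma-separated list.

-2, 5, 12

Set up det(rI - C) = 0.
Cofactor expansion gives p(r) = r^3 - 15r^2 + 26r + 120.
Rational-root test: r = -2 gives p(-2) = 0.
Factor out (r + 2): p(r) = (r + 2)·(r^2 - 17r + 60).
The quadratic factors as (r - 5)·(r - 12).
Eigenvalues: -2, 5, 12.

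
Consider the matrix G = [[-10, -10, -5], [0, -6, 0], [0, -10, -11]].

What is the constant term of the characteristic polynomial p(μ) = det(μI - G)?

p(0) = det(0·I − G) = det(−G) = (−1)^3·det(G).
det(G) = -660, so p(0) = 660.

660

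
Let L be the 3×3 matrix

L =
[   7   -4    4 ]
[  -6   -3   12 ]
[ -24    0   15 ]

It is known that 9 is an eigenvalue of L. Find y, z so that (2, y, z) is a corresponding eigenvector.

7, 8

We need (L - 9I)v = 0.
L - 9I = [[-2, -4, 4], [-6, -12, 12], [-24, 0, 6]].
Row 1: (-2)·2 + (-4)·y + (4)·z = 0
Row 2: (-6)·2 + (-12)·y + (12)·z = 0
Row 3: (-24)·2 + (0)·y + (6)·z = 0
Solving gives y = 7, z = 8.
Check: L·(2, 7, 8) = (18, 63, 72) = 9·(2, 7, 8).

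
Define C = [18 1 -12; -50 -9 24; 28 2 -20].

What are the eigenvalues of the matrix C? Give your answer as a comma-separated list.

-8, -7, 4

Compute the characteristic polynomial p(r) = det(rI - C).
Expanding along the first row, p(r) = r^3 + 11r^2 - 4r - 224.
Rational-root test: r = -7 gives p(-7) = 0.
Factor out (r + 7): p(r) = (r + 7)·(r^2 + 4r - 32).
The quadratic factors as (r + 8)·(r - 4).
Eigenvalues: -8, -7, 4.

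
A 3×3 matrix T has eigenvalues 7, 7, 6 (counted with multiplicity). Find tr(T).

20

trace(T) is the sum of the eigenvalues: (7) + (7) + (6) = 20.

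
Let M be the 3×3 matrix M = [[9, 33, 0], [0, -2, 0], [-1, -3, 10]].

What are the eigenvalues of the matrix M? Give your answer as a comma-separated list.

Compute the characteristic polynomial p(s) = det(sI - M).
Expanding along the first row, p(s) = s^3 - 17s^2 + 52s + 180.
Rational-root test: s = -2 gives p(-2) = 0.
Dividing by (s + 2) leaves s^2 - 19s + 90.
The quadratic factors as (s - 9)·(s - 10).
Eigenvalues: -2, 9, 10.

-2, 9, 10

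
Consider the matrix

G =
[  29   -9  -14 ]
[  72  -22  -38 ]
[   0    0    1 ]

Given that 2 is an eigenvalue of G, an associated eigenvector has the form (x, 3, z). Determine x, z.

1, 0

We need (G - 2I)v = 0.
G - 2I = [[27, -9, -14], [72, -24, -38], [0, 0, -1]].
Row 1: (27)·x + (-9)·3 + (-14)·z = 0
Row 2: (72)·x + (-24)·3 + (-38)·z = 0
Row 3: (0)·x + (0)·3 + (-1)·z = 0
Solving gives x = 1, z = 0.
Check: G·(1, 3, 0) = (2, 6, 0) = 2·(1, 3, 0).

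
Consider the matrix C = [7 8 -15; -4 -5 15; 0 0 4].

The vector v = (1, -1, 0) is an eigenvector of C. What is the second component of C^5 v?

First find the eigenvalue: Cv = (-1, 1, 0) = -1·(1, -1, 0), so λ = -1.
Then C^5 v = λ^5·v = (-1)^5·(1, -1, 0) = -1·(1, -1, 0) = (-1, 1, 0).

1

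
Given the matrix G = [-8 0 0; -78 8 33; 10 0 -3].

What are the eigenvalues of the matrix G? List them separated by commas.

-8, -3, 8

Set up det(λI - G) = 0.
Expanding along the first row, p(λ) = λ^3 + 3λ^2 - 64λ - 192.
Since p(-8) = 0, λ = -8 is a root.
Factor out (λ + 8): p(λ) = (λ + 8)·(λ^2 - 5λ - 24).
The quadratic factors as (λ + 3)·(λ - 8).
Eigenvalues: -8, -3, 8.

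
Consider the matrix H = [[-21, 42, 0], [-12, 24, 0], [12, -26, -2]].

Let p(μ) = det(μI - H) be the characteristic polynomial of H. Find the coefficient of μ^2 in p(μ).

-1

The coefficient of μ^2 of det(μI - H) is −trace(H).
trace(H) = (-21) + (24) + (-2) = 1, so the coefficient is -1.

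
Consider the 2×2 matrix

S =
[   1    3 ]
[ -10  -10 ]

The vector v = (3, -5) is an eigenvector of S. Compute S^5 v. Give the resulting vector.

(-3072, 5120)

First find the eigenvalue: Sv = (-12, 20) = -4·(3, -5), so λ = -4.
Then S^5 v = λ^5·v = (-4)^5·(3, -5) = -1024·(3, -5) = (-3072, 5120).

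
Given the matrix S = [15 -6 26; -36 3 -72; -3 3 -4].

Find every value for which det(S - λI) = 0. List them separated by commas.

Compute the characteristic polynomial p(λ) = det(λI - S).
Expanding along the first row, p(λ) = λ^3 - 14λ^2 + 51λ - 54.
Try λ = 3: p(3) = 0, so 3 is a root.
Factor out (λ - 3): p(λ) = (λ - 3)·(λ^2 - 11λ + 18).
The quadratic factors as (λ - 2)·(λ - 9).
Eigenvalues: 2, 3, 9.

2, 3, 9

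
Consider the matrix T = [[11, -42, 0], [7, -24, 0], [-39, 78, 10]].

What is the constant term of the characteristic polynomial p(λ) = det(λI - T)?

p(0) = det(0·I − T) = det(−T) = (−1)^3·det(T).
det(T) = 300, so p(0) = -300.

-300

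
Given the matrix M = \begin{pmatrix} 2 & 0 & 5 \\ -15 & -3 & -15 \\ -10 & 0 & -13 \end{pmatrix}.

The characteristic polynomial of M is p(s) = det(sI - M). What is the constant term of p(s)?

p(s) = s^3 + 14s^2 + 57s + 72.
The constant term is 72.

72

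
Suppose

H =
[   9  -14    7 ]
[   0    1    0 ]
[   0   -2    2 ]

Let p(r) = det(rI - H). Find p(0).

-18

p(0) = det(0·I − H) = det(−H) = (−1)^3·det(H).
det(H) = 18, so p(0) = -18.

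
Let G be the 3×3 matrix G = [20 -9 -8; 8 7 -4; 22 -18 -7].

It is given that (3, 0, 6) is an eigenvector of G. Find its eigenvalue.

Compute Gv: G·(3, 0, 6) = (12, 0, 24).
Since Gv = λv, compare component 1: 12 = λ·3, so λ = 4.

4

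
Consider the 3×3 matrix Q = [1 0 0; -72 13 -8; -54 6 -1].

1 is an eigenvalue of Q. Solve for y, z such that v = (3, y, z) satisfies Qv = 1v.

We need (Q - 1I)v = 0.
Q - 1I = [[0, 0, 0], [-72, 12, -8], [-54, 6, -2]].
Row 1: (0)·3 + (0)·y + (0)·z = 0
Row 2: (-72)·3 + (12)·y + (-8)·z = 0
Row 3: (-54)·3 + (6)·y + (-2)·z = 0
Solving gives y = 36, z = 27.
Check: Q·(3, 36, 27) = (3, 36, 27) = 1·(3, 36, 27).

36, 27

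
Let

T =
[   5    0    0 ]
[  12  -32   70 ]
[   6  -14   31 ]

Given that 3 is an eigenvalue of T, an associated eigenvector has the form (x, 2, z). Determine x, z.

0, 1

We need (T - 3I)v = 0.
T - 3I = [[2, 0, 0], [12, -35, 70], [6, -14, 28]].
Row 1: (2)·x + (0)·2 + (0)·z = 0
Row 2: (12)·x + (-35)·2 + (70)·z = 0
Row 3: (6)·x + (-14)·2 + (28)·z = 0
Solving gives x = 0, z = 1.
Check: T·(0, 2, 1) = (0, 6, 3) = 3·(0, 2, 1).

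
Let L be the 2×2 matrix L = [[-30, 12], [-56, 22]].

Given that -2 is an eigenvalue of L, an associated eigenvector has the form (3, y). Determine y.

We need (L + 2I)v = 0.
L + 2I = [[-28, 12], [-56, 24]].
Row 1: (-28)·3 + (12)·y = 0
Row 2: (-56)·3 + (24)·y = 0
Solving gives y = 7.
Check: L·(3, 7) = (-6, -14) = -2·(3, 7).

7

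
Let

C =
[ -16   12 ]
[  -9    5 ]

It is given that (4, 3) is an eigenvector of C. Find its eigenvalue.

-7

Compute Cv: C·(4, 3) = (-28, -21).
Since Cv = λv, compare component 1: -28 = λ·4, so λ = -7.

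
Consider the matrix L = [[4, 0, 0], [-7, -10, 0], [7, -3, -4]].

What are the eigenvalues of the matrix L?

-10, -4, 4

L is lower triangular, so its eigenvalues are the diagonal entries.
Diagonal: 4, -10, -4.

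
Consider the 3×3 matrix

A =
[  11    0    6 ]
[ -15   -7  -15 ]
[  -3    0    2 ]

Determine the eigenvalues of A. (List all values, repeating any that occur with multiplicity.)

-7, 5, 8

Compute the characteristic polynomial p(μ) = det(μI - A).
Expanding along the first row, p(μ) = μ^3 - 6μ^2 - 51μ + 280.
Try μ = 5: p(5) = 0, so 5 is a root.
Factor out (μ - 5): p(μ) = (μ - 5)·(μ^2 - μ - 56).
The quadratic factors as (μ + 7)·(μ - 8).
Eigenvalues: -7, 5, 8.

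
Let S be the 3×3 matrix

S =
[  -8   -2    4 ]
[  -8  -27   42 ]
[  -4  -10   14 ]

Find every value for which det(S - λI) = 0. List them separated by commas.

Set up det(μI - S) = 0.
Expanding along the first row, p(μ) = μ^3 + 21μ^2 + 146μ + 336.
Try μ = -6: p(-6) = 0, so -6 is a root.
Dividing by (μ + 6) leaves μ^2 + 15μ + 56.
The quadratic factors as (μ + 8)·(μ + 7).
Eigenvalues: -8, -7, -6.

-8, -7, -6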